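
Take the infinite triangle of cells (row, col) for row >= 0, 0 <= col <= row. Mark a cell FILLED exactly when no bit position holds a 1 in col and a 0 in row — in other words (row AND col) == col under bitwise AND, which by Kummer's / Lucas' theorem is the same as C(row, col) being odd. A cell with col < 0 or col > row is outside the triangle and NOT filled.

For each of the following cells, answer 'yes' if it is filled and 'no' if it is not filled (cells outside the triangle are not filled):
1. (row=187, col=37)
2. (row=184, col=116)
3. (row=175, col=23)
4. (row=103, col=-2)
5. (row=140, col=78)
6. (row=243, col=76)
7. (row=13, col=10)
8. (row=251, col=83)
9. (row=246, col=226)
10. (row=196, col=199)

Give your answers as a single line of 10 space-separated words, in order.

(187,37): row=0b10111011, col=0b100101, row AND col = 0b100001 = 33; 33 != 37 -> empty
(184,116): row=0b10111000, col=0b1110100, row AND col = 0b110000 = 48; 48 != 116 -> empty
(175,23): row=0b10101111, col=0b10111, row AND col = 0b111 = 7; 7 != 23 -> empty
(103,-2): col outside [0, 103] -> not filled
(140,78): row=0b10001100, col=0b1001110, row AND col = 0b1100 = 12; 12 != 78 -> empty
(243,76): row=0b11110011, col=0b1001100, row AND col = 0b1000000 = 64; 64 != 76 -> empty
(13,10): row=0b1101, col=0b1010, row AND col = 0b1000 = 8; 8 != 10 -> empty
(251,83): row=0b11111011, col=0b1010011, row AND col = 0b1010011 = 83; 83 == 83 -> filled
(246,226): row=0b11110110, col=0b11100010, row AND col = 0b11100010 = 226; 226 == 226 -> filled
(196,199): col outside [0, 196] -> not filled

Answer: no no no no no no no yes yes no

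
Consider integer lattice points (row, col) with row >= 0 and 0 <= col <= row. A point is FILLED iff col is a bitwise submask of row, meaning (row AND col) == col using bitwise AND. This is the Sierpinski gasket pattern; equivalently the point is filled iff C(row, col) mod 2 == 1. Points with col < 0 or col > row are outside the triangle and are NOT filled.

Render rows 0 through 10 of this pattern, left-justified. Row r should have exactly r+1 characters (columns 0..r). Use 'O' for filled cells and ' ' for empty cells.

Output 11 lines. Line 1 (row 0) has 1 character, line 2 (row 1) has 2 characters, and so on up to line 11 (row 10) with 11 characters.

r0=0: O
r1=1: OO
r2=10: O O
r3=11: OOOO
r4=100: O   O
r5=101: OO  OO
r6=110: O O O O
r7=111: OOOOOOOO
r8=1000: O       O
r9=1001: OO      OO
r10=1010: O O     O O

Answer: O
OO
O O
OOOO
O   O
OO  OO
O O O O
OOOOOOOO
O       O
OO      OO
O O     O O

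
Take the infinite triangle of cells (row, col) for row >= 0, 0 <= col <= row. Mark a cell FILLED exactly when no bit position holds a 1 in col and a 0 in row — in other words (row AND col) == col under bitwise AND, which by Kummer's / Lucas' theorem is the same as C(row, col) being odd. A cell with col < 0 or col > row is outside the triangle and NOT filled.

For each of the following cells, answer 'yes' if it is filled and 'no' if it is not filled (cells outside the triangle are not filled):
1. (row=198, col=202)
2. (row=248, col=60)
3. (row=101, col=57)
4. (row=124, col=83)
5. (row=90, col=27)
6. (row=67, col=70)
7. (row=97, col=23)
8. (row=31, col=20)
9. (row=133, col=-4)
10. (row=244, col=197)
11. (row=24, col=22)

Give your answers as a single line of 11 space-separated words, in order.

Answer: no no no no no no no yes no no no

Derivation:
(198,202): col outside [0, 198] -> not filled
(248,60): row=0b11111000, col=0b111100, row AND col = 0b111000 = 56; 56 != 60 -> empty
(101,57): row=0b1100101, col=0b111001, row AND col = 0b100001 = 33; 33 != 57 -> empty
(124,83): row=0b1111100, col=0b1010011, row AND col = 0b1010000 = 80; 80 != 83 -> empty
(90,27): row=0b1011010, col=0b11011, row AND col = 0b11010 = 26; 26 != 27 -> empty
(67,70): col outside [0, 67] -> not filled
(97,23): row=0b1100001, col=0b10111, row AND col = 0b1 = 1; 1 != 23 -> empty
(31,20): row=0b11111, col=0b10100, row AND col = 0b10100 = 20; 20 == 20 -> filled
(133,-4): col outside [0, 133] -> not filled
(244,197): row=0b11110100, col=0b11000101, row AND col = 0b11000100 = 196; 196 != 197 -> empty
(24,22): row=0b11000, col=0b10110, row AND col = 0b10000 = 16; 16 != 22 -> empty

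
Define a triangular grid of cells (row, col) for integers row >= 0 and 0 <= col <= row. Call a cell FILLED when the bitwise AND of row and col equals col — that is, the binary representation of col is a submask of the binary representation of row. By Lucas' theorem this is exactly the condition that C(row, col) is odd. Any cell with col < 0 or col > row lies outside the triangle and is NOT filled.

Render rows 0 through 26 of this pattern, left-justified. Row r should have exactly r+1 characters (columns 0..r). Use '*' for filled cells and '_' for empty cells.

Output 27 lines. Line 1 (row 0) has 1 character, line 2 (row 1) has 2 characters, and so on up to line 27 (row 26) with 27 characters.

r0=0: *
r1=1: **
r2=10: *_*
r3=11: ****
r4=100: *___*
r5=101: **__**
r6=110: *_*_*_*
r7=111: ********
r8=1000: *_______*
r9=1001: **______**
r10=1010: *_*_____*_*
r11=1011: ****____****
r12=1100: *___*___*___*
r13=1101: **__**__**__**
r14=1110: *_*_*_*_*_*_*_*
r15=1111: ****************
r16=10000: *_______________*
r17=10001: **______________**
r18=10010: *_*_____________*_*
r19=10011: ****____________****
r20=10100: *___*___________*___*
r21=10101: **__**__________**__**
r22=10110: *_*_*_*_________*_*_*_*
r23=10111: ********________********
r24=11000: *_______*_______*_______*
r25=11001: **______**______**______**
r26=11010: *_*_____*_*_____*_*_____*_*

Answer: *
**
*_*
****
*___*
**__**
*_*_*_*
********
*_______*
**______**
*_*_____*_*
****____****
*___*___*___*
**__**__**__**
*_*_*_*_*_*_*_*
****************
*_______________*
**______________**
*_*_____________*_*
****____________****
*___*___________*___*
**__**__________**__**
*_*_*_*_________*_*_*_*
********________********
*_______*_______*_______*
**______**______**______**
*_*_____*_*_____*_*_____*_*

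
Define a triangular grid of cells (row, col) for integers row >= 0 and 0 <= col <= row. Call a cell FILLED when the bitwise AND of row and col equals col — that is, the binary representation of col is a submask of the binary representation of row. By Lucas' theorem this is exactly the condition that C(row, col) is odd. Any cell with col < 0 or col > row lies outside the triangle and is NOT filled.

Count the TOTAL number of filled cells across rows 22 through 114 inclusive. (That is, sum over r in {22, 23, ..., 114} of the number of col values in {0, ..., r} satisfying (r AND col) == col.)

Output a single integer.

r22=10110 pc3: +8 =8
r23=10111 pc4: +16 =24
r24=11000 pc2: +4 =28
r25=11001 pc3: +8 =36
r26=11010 pc3: +8 =44
r27=11011 pc4: +16 =60
r28=11100 pc3: +8 =68
r29=11101 pc4: +16 =84
r30=11110 pc4: +16 =100
r31=11111 pc5: +32 =132
r32=100000 pc1: +2 =134
r33=100001 pc2: +4 =138
r34=100010 pc2: +4 =142
r35=100011 pc3: +8 =150
r36=100100 pc2: +4 =154
r37=100101 pc3: +8 =162
r38=100110 pc3: +8 =170
r39=100111 pc4: +16 =186
r40=101000 pc2: +4 =190
r41=101001 pc3: +8 =198
r42=101010 pc3: +8 =206
r43=101011 pc4: +16 =222
r44=101100 pc3: +8 =230
r45=101101 pc4: +16 =246
r46=101110 pc4: +16 =262
r47=101111 pc5: +32 =294
r48=110000 pc2: +4 =298
r49=110001 pc3: +8 =306
r50=110010 pc3: +8 =314
r51=110011 pc4: +16 =330
r52=110100 pc3: +8 =338
r53=110101 pc4: +16 =354
r54=110110 pc4: +16 =370
r55=110111 pc5: +32 =402
r56=111000 pc3: +8 =410
r57=111001 pc4: +16 =426
r58=111010 pc4: +16 =442
r59=111011 pc5: +32 =474
r60=111100 pc4: +16 =490
r61=111101 pc5: +32 =522
r62=111110 pc5: +32 =554
r63=111111 pc6: +64 =618
r64=1000000 pc1: +2 =620
r65=1000001 pc2: +4 =624
r66=1000010 pc2: +4 =628
r67=1000011 pc3: +8 =636
r68=1000100 pc2: +4 =640
r69=1000101 pc3: +8 =648
r70=1000110 pc3: +8 =656
r71=1000111 pc4: +16 =672
r72=1001000 pc2: +4 =676
r73=1001001 pc3: +8 =684
r74=1001010 pc3: +8 =692
r75=1001011 pc4: +16 =708
r76=1001100 pc3: +8 =716
r77=1001101 pc4: +16 =732
r78=1001110 pc4: +16 =748
r79=1001111 pc5: +32 =780
r80=1010000 pc2: +4 =784
r81=1010001 pc3: +8 =792
r82=1010010 pc3: +8 =800
r83=1010011 pc4: +16 =816
r84=1010100 pc3: +8 =824
r85=1010101 pc4: +16 =840
r86=1010110 pc4: +16 =856
r87=1010111 pc5: +32 =888
r88=1011000 pc3: +8 =896
r89=1011001 pc4: +16 =912
r90=1011010 pc4: +16 =928
r91=1011011 pc5: +32 =960
r92=1011100 pc4: +16 =976
r93=1011101 pc5: +32 =1008
r94=1011110 pc5: +32 =1040
r95=1011111 pc6: +64 =1104
r96=1100000 pc2: +4 =1108
r97=1100001 pc3: +8 =1116
r98=1100010 pc3: +8 =1124
r99=1100011 pc4: +16 =1140
r100=1100100 pc3: +8 =1148
r101=1100101 pc4: +16 =1164
r102=1100110 pc4: +16 =1180
r103=1100111 pc5: +32 =1212
r104=1101000 pc3: +8 =1220
r105=1101001 pc4: +16 =1236
r106=1101010 pc4: +16 =1252
r107=1101011 pc5: +32 =1284
r108=1101100 pc4: +16 =1300
r109=1101101 pc5: +32 =1332
r110=1101110 pc5: +32 =1364
r111=1101111 pc6: +64 =1428
r112=1110000 pc3: +8 =1436
r113=1110001 pc4: +16 =1452
r114=1110010 pc4: +16 =1468

Answer: 1468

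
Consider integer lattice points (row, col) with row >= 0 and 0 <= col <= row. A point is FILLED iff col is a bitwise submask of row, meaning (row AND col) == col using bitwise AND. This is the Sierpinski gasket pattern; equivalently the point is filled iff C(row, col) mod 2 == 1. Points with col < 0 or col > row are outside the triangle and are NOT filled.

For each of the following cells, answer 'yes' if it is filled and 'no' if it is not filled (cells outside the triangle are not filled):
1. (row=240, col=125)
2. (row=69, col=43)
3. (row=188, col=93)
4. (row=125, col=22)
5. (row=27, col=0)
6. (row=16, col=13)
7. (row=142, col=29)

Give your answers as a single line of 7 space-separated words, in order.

(240,125): row=0b11110000, col=0b1111101, row AND col = 0b1110000 = 112; 112 != 125 -> empty
(69,43): row=0b1000101, col=0b101011, row AND col = 0b1 = 1; 1 != 43 -> empty
(188,93): row=0b10111100, col=0b1011101, row AND col = 0b11100 = 28; 28 != 93 -> empty
(125,22): row=0b1111101, col=0b10110, row AND col = 0b10100 = 20; 20 != 22 -> empty
(27,0): row=0b11011, col=0b0, row AND col = 0b0 = 0; 0 == 0 -> filled
(16,13): row=0b10000, col=0b1101, row AND col = 0b0 = 0; 0 != 13 -> empty
(142,29): row=0b10001110, col=0b11101, row AND col = 0b1100 = 12; 12 != 29 -> empty

Answer: no no no no yes no no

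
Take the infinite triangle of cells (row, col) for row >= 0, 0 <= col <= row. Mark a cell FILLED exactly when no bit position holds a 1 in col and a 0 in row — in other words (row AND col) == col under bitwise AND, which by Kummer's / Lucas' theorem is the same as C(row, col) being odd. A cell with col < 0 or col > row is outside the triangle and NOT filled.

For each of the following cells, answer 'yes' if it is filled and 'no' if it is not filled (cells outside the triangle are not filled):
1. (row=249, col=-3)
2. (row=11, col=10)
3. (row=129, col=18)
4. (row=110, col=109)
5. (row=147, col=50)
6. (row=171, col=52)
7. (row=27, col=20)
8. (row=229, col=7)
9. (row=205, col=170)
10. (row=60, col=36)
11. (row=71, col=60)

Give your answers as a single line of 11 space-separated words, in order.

(249,-3): col outside [0, 249] -> not filled
(11,10): row=0b1011, col=0b1010, row AND col = 0b1010 = 10; 10 == 10 -> filled
(129,18): row=0b10000001, col=0b10010, row AND col = 0b0 = 0; 0 != 18 -> empty
(110,109): row=0b1101110, col=0b1101101, row AND col = 0b1101100 = 108; 108 != 109 -> empty
(147,50): row=0b10010011, col=0b110010, row AND col = 0b10010 = 18; 18 != 50 -> empty
(171,52): row=0b10101011, col=0b110100, row AND col = 0b100000 = 32; 32 != 52 -> empty
(27,20): row=0b11011, col=0b10100, row AND col = 0b10000 = 16; 16 != 20 -> empty
(229,7): row=0b11100101, col=0b111, row AND col = 0b101 = 5; 5 != 7 -> empty
(205,170): row=0b11001101, col=0b10101010, row AND col = 0b10001000 = 136; 136 != 170 -> empty
(60,36): row=0b111100, col=0b100100, row AND col = 0b100100 = 36; 36 == 36 -> filled
(71,60): row=0b1000111, col=0b111100, row AND col = 0b100 = 4; 4 != 60 -> empty

Answer: no yes no no no no no no no yes no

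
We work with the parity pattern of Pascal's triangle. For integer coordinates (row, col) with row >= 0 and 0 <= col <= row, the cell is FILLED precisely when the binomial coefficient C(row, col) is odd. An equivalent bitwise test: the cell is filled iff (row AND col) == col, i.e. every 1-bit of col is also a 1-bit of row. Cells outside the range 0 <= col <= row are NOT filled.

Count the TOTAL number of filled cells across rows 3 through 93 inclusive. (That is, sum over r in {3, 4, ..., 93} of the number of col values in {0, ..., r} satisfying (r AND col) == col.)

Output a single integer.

r3=11 pc2: +4 =4
r4=100 pc1: +2 =6
r5=101 pc2: +4 =10
r6=110 pc2: +4 =14
r7=111 pc3: +8 =22
r8=1000 pc1: +2 =24
r9=1001 pc2: +4 =28
r10=1010 pc2: +4 =32
r11=1011 pc3: +8 =40
r12=1100 pc2: +4 =44
r13=1101 pc3: +8 =52
r14=1110 pc3: +8 =60
r15=1111 pc4: +16 =76
r16=10000 pc1: +2 =78
r17=10001 pc2: +4 =82
r18=10010 pc2: +4 =86
r19=10011 pc3: +8 =94
r20=10100 pc2: +4 =98
r21=10101 pc3: +8 =106
r22=10110 pc3: +8 =114
r23=10111 pc4: +16 =130
r24=11000 pc2: +4 =134
r25=11001 pc3: +8 =142
r26=11010 pc3: +8 =150
r27=11011 pc4: +16 =166
r28=11100 pc3: +8 =174
r29=11101 pc4: +16 =190
r30=11110 pc4: +16 =206
r31=11111 pc5: +32 =238
r32=100000 pc1: +2 =240
r33=100001 pc2: +4 =244
r34=100010 pc2: +4 =248
r35=100011 pc3: +8 =256
r36=100100 pc2: +4 =260
r37=100101 pc3: +8 =268
r38=100110 pc3: +8 =276
r39=100111 pc4: +16 =292
r40=101000 pc2: +4 =296
r41=101001 pc3: +8 =304
r42=101010 pc3: +8 =312
r43=101011 pc4: +16 =328
r44=101100 pc3: +8 =336
r45=101101 pc4: +16 =352
r46=101110 pc4: +16 =368
r47=101111 pc5: +32 =400
r48=110000 pc2: +4 =404
r49=110001 pc3: +8 =412
r50=110010 pc3: +8 =420
r51=110011 pc4: +16 =436
r52=110100 pc3: +8 =444
r53=110101 pc4: +16 =460
r54=110110 pc4: +16 =476
r55=110111 pc5: +32 =508
r56=111000 pc3: +8 =516
r57=111001 pc4: +16 =532
r58=111010 pc4: +16 =548
r59=111011 pc5: +32 =580
r60=111100 pc4: +16 =596
r61=111101 pc5: +32 =628
r62=111110 pc5: +32 =660
r63=111111 pc6: +64 =724
r64=1000000 pc1: +2 =726
r65=1000001 pc2: +4 =730
r66=1000010 pc2: +4 =734
r67=1000011 pc3: +8 =742
r68=1000100 pc2: +4 =746
r69=1000101 pc3: +8 =754
r70=1000110 pc3: +8 =762
r71=1000111 pc4: +16 =778
r72=1001000 pc2: +4 =782
r73=1001001 pc3: +8 =790
r74=1001010 pc3: +8 =798
r75=1001011 pc4: +16 =814
r76=1001100 pc3: +8 =822
r77=1001101 pc4: +16 =838
r78=1001110 pc4: +16 =854
r79=1001111 pc5: +32 =886
r80=1010000 pc2: +4 =890
r81=1010001 pc3: +8 =898
r82=1010010 pc3: +8 =906
r83=1010011 pc4: +16 =922
r84=1010100 pc3: +8 =930
r85=1010101 pc4: +16 =946
r86=1010110 pc4: +16 =962
r87=1010111 pc5: +32 =994
r88=1011000 pc3: +8 =1002
r89=1011001 pc4: +16 =1018
r90=1011010 pc4: +16 =1034
r91=1011011 pc5: +32 =1066
r92=1011100 pc4: +16 =1082
r93=1011101 pc5: +32 =1114

Answer: 1114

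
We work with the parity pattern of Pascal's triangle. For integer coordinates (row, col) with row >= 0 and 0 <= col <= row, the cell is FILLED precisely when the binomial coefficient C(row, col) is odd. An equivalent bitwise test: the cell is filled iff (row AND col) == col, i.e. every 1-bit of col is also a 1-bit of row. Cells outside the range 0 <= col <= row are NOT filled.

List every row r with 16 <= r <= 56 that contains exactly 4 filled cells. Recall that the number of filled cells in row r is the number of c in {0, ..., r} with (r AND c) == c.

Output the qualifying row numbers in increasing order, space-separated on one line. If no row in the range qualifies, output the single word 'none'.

Row r has 2^popcount(r) filled cells, so we need popcount(r) = log2(4) = 2.
Scan r = 16..56 and keep those with exactly 2 one-bits:
r=16=10000 popcount=1 -> skip
r=17=10001 popcount=2 -> KEEP
r=18=10010 popcount=2 -> KEEP
r=19=10011 popcount=3 -> skip
r=20=10100 popcount=2 -> KEEP
r=21=10101 popcount=3 -> skip
r=22=10110 popcount=3 -> skip
r=23=10111 popcount=4 -> skip
r=24=11000 popcount=2 -> KEEP
r=25=11001 popcount=3 -> skip
r=26=11010 popcount=3 -> skip
r=27=11011 popcount=4 -> skip
r=28=11100 popcount=3 -> skip
r=29=11101 popcount=4 -> skip
r=30=11110 popcount=4 -> skip
r=31=11111 popcount=5 -> skip
r=32=100000 popcount=1 -> skip
r=33=100001 popcount=2 -> KEEP
r=34=100010 popcount=2 -> KEEP
r=35=100011 popcount=3 -> skip
r=36=100100 popcount=2 -> KEEP
r=37=100101 popcount=3 -> skip
r=38=100110 popcount=3 -> skip
r=39=100111 popcount=4 -> skip
r=40=101000 popcount=2 -> KEEP
r=41=101001 popcount=3 -> skip
r=42=101010 popcount=3 -> skip
r=43=101011 popcount=4 -> skip
r=44=101100 popcount=3 -> skip
r=45=101101 popcount=4 -> skip
r=46=101110 popcount=4 -> skip
r=47=101111 popcount=5 -> skip
r=48=110000 popcount=2 -> KEEP
r=49=110001 popcount=3 -> skip
r=50=110010 popcount=3 -> skip
r=51=110011 popcount=4 -> skip
r=52=110100 popcount=3 -> skip
r=53=110101 popcount=4 -> skip
r=54=110110 popcount=4 -> skip
r=55=110111 popcount=5 -> skip
r=56=111000 popcount=3 -> skip
Kept rows: 17 18 20 24 33 34 36 40 48

Answer: 17 18 20 24 33 34 36 40 48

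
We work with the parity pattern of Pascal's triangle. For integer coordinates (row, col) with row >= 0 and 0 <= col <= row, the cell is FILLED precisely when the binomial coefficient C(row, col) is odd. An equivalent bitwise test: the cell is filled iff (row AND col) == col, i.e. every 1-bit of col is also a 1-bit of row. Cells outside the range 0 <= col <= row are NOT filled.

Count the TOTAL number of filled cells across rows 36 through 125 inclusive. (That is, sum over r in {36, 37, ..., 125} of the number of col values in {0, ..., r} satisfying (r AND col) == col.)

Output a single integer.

r36=100100 pc2: +4 =4
r37=100101 pc3: +8 =12
r38=100110 pc3: +8 =20
r39=100111 pc4: +16 =36
r40=101000 pc2: +4 =40
r41=101001 pc3: +8 =48
r42=101010 pc3: +8 =56
r43=101011 pc4: +16 =72
r44=101100 pc3: +8 =80
r45=101101 pc4: +16 =96
r46=101110 pc4: +16 =112
r47=101111 pc5: +32 =144
r48=110000 pc2: +4 =148
r49=110001 pc3: +8 =156
r50=110010 pc3: +8 =164
r51=110011 pc4: +16 =180
r52=110100 pc3: +8 =188
r53=110101 pc4: +16 =204
r54=110110 pc4: +16 =220
r55=110111 pc5: +32 =252
r56=111000 pc3: +8 =260
r57=111001 pc4: +16 =276
r58=111010 pc4: +16 =292
r59=111011 pc5: +32 =324
r60=111100 pc4: +16 =340
r61=111101 pc5: +32 =372
r62=111110 pc5: +32 =404
r63=111111 pc6: +64 =468
r64=1000000 pc1: +2 =470
r65=1000001 pc2: +4 =474
r66=1000010 pc2: +4 =478
r67=1000011 pc3: +8 =486
r68=1000100 pc2: +4 =490
r69=1000101 pc3: +8 =498
r70=1000110 pc3: +8 =506
r71=1000111 pc4: +16 =522
r72=1001000 pc2: +4 =526
r73=1001001 pc3: +8 =534
r74=1001010 pc3: +8 =542
r75=1001011 pc4: +16 =558
r76=1001100 pc3: +8 =566
r77=1001101 pc4: +16 =582
r78=1001110 pc4: +16 =598
r79=1001111 pc5: +32 =630
r80=1010000 pc2: +4 =634
r81=1010001 pc3: +8 =642
r82=1010010 pc3: +8 =650
r83=1010011 pc4: +16 =666
r84=1010100 pc3: +8 =674
r85=1010101 pc4: +16 =690
r86=1010110 pc4: +16 =706
r87=1010111 pc5: +32 =738
r88=1011000 pc3: +8 =746
r89=1011001 pc4: +16 =762
r90=1011010 pc4: +16 =778
r91=1011011 pc5: +32 =810
r92=1011100 pc4: +16 =826
r93=1011101 pc5: +32 =858
r94=1011110 pc5: +32 =890
r95=1011111 pc6: +64 =954
r96=1100000 pc2: +4 =958
r97=1100001 pc3: +8 =966
r98=1100010 pc3: +8 =974
r99=1100011 pc4: +16 =990
r100=1100100 pc3: +8 =998
r101=1100101 pc4: +16 =1014
r102=1100110 pc4: +16 =1030
r103=1100111 pc5: +32 =1062
r104=1101000 pc3: +8 =1070
r105=1101001 pc4: +16 =1086
r106=1101010 pc4: +16 =1102
r107=1101011 pc5: +32 =1134
r108=1101100 pc4: +16 =1150
r109=1101101 pc5: +32 =1182
r110=1101110 pc5: +32 =1214
r111=1101111 pc6: +64 =1278
r112=1110000 pc3: +8 =1286
r113=1110001 pc4: +16 =1302
r114=1110010 pc4: +16 =1318
r115=1110011 pc5: +32 =1350
r116=1110100 pc4: +16 =1366
r117=1110101 pc5: +32 =1398
r118=1110110 pc5: +32 =1430
r119=1110111 pc6: +64 =1494
r120=1111000 pc4: +16 =1510
r121=1111001 pc5: +32 =1542
r122=1111010 pc5: +32 =1574
r123=1111011 pc6: +64 =1638
r124=1111100 pc5: +32 =1670
r125=1111101 pc6: +64 =1734

Answer: 1734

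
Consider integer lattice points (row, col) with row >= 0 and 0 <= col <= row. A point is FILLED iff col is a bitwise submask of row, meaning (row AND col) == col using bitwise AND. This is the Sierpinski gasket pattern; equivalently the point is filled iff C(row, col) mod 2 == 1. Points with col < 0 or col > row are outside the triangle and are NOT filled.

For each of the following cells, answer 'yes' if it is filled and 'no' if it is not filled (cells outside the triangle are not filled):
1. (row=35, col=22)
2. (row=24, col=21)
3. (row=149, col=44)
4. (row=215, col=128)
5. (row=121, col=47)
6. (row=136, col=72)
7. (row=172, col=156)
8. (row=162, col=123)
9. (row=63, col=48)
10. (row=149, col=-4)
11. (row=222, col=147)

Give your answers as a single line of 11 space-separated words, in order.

Answer: no no no yes no no no no yes no no

Derivation:
(35,22): row=0b100011, col=0b10110, row AND col = 0b10 = 2; 2 != 22 -> empty
(24,21): row=0b11000, col=0b10101, row AND col = 0b10000 = 16; 16 != 21 -> empty
(149,44): row=0b10010101, col=0b101100, row AND col = 0b100 = 4; 4 != 44 -> empty
(215,128): row=0b11010111, col=0b10000000, row AND col = 0b10000000 = 128; 128 == 128 -> filled
(121,47): row=0b1111001, col=0b101111, row AND col = 0b101001 = 41; 41 != 47 -> empty
(136,72): row=0b10001000, col=0b1001000, row AND col = 0b1000 = 8; 8 != 72 -> empty
(172,156): row=0b10101100, col=0b10011100, row AND col = 0b10001100 = 140; 140 != 156 -> empty
(162,123): row=0b10100010, col=0b1111011, row AND col = 0b100010 = 34; 34 != 123 -> empty
(63,48): row=0b111111, col=0b110000, row AND col = 0b110000 = 48; 48 == 48 -> filled
(149,-4): col outside [0, 149] -> not filled
(222,147): row=0b11011110, col=0b10010011, row AND col = 0b10010010 = 146; 146 != 147 -> empty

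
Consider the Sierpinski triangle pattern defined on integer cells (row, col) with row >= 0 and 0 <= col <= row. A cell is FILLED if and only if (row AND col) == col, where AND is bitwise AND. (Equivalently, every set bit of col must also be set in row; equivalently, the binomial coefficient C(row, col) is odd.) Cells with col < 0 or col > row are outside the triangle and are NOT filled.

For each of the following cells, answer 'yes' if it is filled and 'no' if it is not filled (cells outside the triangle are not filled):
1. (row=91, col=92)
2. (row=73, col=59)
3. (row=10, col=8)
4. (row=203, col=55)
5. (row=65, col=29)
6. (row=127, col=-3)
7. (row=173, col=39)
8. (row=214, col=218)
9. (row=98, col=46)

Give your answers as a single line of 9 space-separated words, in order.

(91,92): col outside [0, 91] -> not filled
(73,59): row=0b1001001, col=0b111011, row AND col = 0b1001 = 9; 9 != 59 -> empty
(10,8): row=0b1010, col=0b1000, row AND col = 0b1000 = 8; 8 == 8 -> filled
(203,55): row=0b11001011, col=0b110111, row AND col = 0b11 = 3; 3 != 55 -> empty
(65,29): row=0b1000001, col=0b11101, row AND col = 0b1 = 1; 1 != 29 -> empty
(127,-3): col outside [0, 127] -> not filled
(173,39): row=0b10101101, col=0b100111, row AND col = 0b100101 = 37; 37 != 39 -> empty
(214,218): col outside [0, 214] -> not filled
(98,46): row=0b1100010, col=0b101110, row AND col = 0b100010 = 34; 34 != 46 -> empty

Answer: no no yes no no no no no no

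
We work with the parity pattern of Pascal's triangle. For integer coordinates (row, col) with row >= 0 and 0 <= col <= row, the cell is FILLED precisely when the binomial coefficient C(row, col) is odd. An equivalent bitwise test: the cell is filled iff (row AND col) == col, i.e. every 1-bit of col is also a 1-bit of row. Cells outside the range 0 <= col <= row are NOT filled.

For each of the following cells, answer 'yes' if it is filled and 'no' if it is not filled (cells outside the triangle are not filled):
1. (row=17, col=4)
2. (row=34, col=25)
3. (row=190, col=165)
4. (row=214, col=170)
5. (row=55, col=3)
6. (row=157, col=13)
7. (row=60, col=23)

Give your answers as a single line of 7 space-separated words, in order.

Answer: no no no no yes yes no

Derivation:
(17,4): row=0b10001, col=0b100, row AND col = 0b0 = 0; 0 != 4 -> empty
(34,25): row=0b100010, col=0b11001, row AND col = 0b0 = 0; 0 != 25 -> empty
(190,165): row=0b10111110, col=0b10100101, row AND col = 0b10100100 = 164; 164 != 165 -> empty
(214,170): row=0b11010110, col=0b10101010, row AND col = 0b10000010 = 130; 130 != 170 -> empty
(55,3): row=0b110111, col=0b11, row AND col = 0b11 = 3; 3 == 3 -> filled
(157,13): row=0b10011101, col=0b1101, row AND col = 0b1101 = 13; 13 == 13 -> filled
(60,23): row=0b111100, col=0b10111, row AND col = 0b10100 = 20; 20 != 23 -> empty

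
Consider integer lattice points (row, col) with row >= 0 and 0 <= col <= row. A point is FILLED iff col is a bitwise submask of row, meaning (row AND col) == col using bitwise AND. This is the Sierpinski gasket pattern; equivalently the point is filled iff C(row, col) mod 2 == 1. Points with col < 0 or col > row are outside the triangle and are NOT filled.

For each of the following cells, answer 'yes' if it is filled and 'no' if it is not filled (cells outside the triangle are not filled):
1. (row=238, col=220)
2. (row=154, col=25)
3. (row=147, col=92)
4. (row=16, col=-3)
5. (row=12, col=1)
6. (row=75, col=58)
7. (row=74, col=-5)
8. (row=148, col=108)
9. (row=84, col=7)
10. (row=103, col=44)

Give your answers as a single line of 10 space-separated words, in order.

Answer: no no no no no no no no no no

Derivation:
(238,220): row=0b11101110, col=0b11011100, row AND col = 0b11001100 = 204; 204 != 220 -> empty
(154,25): row=0b10011010, col=0b11001, row AND col = 0b11000 = 24; 24 != 25 -> empty
(147,92): row=0b10010011, col=0b1011100, row AND col = 0b10000 = 16; 16 != 92 -> empty
(16,-3): col outside [0, 16] -> not filled
(12,1): row=0b1100, col=0b1, row AND col = 0b0 = 0; 0 != 1 -> empty
(75,58): row=0b1001011, col=0b111010, row AND col = 0b1010 = 10; 10 != 58 -> empty
(74,-5): col outside [0, 74] -> not filled
(148,108): row=0b10010100, col=0b1101100, row AND col = 0b100 = 4; 4 != 108 -> empty
(84,7): row=0b1010100, col=0b111, row AND col = 0b100 = 4; 4 != 7 -> empty
(103,44): row=0b1100111, col=0b101100, row AND col = 0b100100 = 36; 36 != 44 -> empty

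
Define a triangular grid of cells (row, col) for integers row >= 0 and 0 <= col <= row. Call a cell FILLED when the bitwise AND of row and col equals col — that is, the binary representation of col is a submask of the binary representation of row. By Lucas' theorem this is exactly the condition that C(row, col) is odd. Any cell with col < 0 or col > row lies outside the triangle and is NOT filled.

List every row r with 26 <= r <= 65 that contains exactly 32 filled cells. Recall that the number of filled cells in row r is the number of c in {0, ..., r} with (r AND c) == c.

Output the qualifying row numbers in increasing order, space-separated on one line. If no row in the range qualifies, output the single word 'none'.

Answer: 31 47 55 59 61 62

Derivation:
Row r has 2^popcount(r) filled cells, so we need popcount(r) = log2(32) = 5.
Scan r = 26..65 and keep those with exactly 5 one-bits:
r=26=11010 popcount=3 -> skip
r=27=11011 popcount=4 -> skip
r=28=11100 popcount=3 -> skip
r=29=11101 popcount=4 -> skip
r=30=11110 popcount=4 -> skip
r=31=11111 popcount=5 -> KEEP
r=32=100000 popcount=1 -> skip
r=33=100001 popcount=2 -> skip
r=34=100010 popcount=2 -> skip
r=35=100011 popcount=3 -> skip
r=36=100100 popcount=2 -> skip
r=37=100101 popcount=3 -> skip
r=38=100110 popcount=3 -> skip
r=39=100111 popcount=4 -> skip
r=40=101000 popcount=2 -> skip
r=41=101001 popcount=3 -> skip
r=42=101010 popcount=3 -> skip
r=43=101011 popcount=4 -> skip
r=44=101100 popcount=3 -> skip
r=45=101101 popcount=4 -> skip
r=46=101110 popcount=4 -> skip
r=47=101111 popcount=5 -> KEEP
r=48=110000 popcount=2 -> skip
r=49=110001 popcount=3 -> skip
r=50=110010 popcount=3 -> skip
r=51=110011 popcount=4 -> skip
r=52=110100 popcount=3 -> skip
r=53=110101 popcount=4 -> skip
r=54=110110 popcount=4 -> skip
r=55=110111 popcount=5 -> KEEP
r=56=111000 popcount=3 -> skip
r=57=111001 popcount=4 -> skip
r=58=111010 popcount=4 -> skip
r=59=111011 popcount=5 -> KEEP
r=60=111100 popcount=4 -> skip
r=61=111101 popcount=5 -> KEEP
r=62=111110 popcount=5 -> KEEP
r=63=111111 popcount=6 -> skip
r=64=1000000 popcount=1 -> skip
r=65=1000001 popcount=2 -> skip
Kept rows: 31 47 55 59 61 62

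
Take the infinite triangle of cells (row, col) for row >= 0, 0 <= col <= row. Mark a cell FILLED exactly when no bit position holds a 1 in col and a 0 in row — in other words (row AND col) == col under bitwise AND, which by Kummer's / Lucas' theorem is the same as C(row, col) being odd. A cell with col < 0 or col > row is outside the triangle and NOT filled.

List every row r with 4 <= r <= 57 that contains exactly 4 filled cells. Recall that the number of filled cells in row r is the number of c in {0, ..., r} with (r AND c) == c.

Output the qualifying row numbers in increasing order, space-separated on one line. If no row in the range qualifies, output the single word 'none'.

Row r has 2^popcount(r) filled cells, so we need popcount(r) = log2(4) = 2.
Scan r = 4..57 and keep those with exactly 2 one-bits:
r=4=100 popcount=1 -> skip
r=5=101 popcount=2 -> KEEP
r=6=110 popcount=2 -> KEEP
r=7=111 popcount=3 -> skip
r=8=1000 popcount=1 -> skip
r=9=1001 popcount=2 -> KEEP
r=10=1010 popcount=2 -> KEEP
r=11=1011 popcount=3 -> skip
r=12=1100 popcount=2 -> KEEP
r=13=1101 popcount=3 -> skip
r=14=1110 popcount=3 -> skip
r=15=1111 popcount=4 -> skip
r=16=10000 popcount=1 -> skip
r=17=10001 popcount=2 -> KEEP
r=18=10010 popcount=2 -> KEEP
r=19=10011 popcount=3 -> skip
r=20=10100 popcount=2 -> KEEP
r=21=10101 popcount=3 -> skip
r=22=10110 popcount=3 -> skip
r=23=10111 popcount=4 -> skip
r=24=11000 popcount=2 -> KEEP
r=25=11001 popcount=3 -> skip
r=26=11010 popcount=3 -> skip
r=27=11011 popcount=4 -> skip
r=28=11100 popcount=3 -> skip
r=29=11101 popcount=4 -> skip
r=30=11110 popcount=4 -> skip
r=31=11111 popcount=5 -> skip
r=32=100000 popcount=1 -> skip
r=33=100001 popcount=2 -> KEEP
r=34=100010 popcount=2 -> KEEP
r=35=100011 popcount=3 -> skip
r=36=100100 popcount=2 -> KEEP
r=37=100101 popcount=3 -> skip
r=38=100110 popcount=3 -> skip
r=39=100111 popcount=4 -> skip
r=40=101000 popcount=2 -> KEEP
r=41=101001 popcount=3 -> skip
r=42=101010 popcount=3 -> skip
r=43=101011 popcount=4 -> skip
r=44=101100 popcount=3 -> skip
r=45=101101 popcount=4 -> skip
r=46=101110 popcount=4 -> skip
r=47=101111 popcount=5 -> skip
r=48=110000 popcount=2 -> KEEP
r=49=110001 popcount=3 -> skip
r=50=110010 popcount=3 -> skip
r=51=110011 popcount=4 -> skip
r=52=110100 popcount=3 -> skip
r=53=110101 popcount=4 -> skip
r=54=110110 popcount=4 -> skip
r=55=110111 popcount=5 -> skip
r=56=111000 popcount=3 -> skip
r=57=111001 popcount=4 -> skip
Kept rows: 5 6 9 10 12 17 18 20 24 33 34 36 40 48

Answer: 5 6 9 10 12 17 18 20 24 33 34 36 40 48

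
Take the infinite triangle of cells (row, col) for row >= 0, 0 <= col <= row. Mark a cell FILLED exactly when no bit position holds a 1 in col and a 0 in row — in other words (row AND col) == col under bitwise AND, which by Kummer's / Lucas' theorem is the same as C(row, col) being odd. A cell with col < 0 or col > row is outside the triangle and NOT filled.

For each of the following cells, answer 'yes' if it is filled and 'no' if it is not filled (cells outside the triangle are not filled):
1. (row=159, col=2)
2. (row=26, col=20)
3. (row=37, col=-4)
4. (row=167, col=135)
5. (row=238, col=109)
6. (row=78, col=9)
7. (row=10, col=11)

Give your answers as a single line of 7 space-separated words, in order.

Answer: yes no no yes no no no

Derivation:
(159,2): row=0b10011111, col=0b10, row AND col = 0b10 = 2; 2 == 2 -> filled
(26,20): row=0b11010, col=0b10100, row AND col = 0b10000 = 16; 16 != 20 -> empty
(37,-4): col outside [0, 37] -> not filled
(167,135): row=0b10100111, col=0b10000111, row AND col = 0b10000111 = 135; 135 == 135 -> filled
(238,109): row=0b11101110, col=0b1101101, row AND col = 0b1101100 = 108; 108 != 109 -> empty
(78,9): row=0b1001110, col=0b1001, row AND col = 0b1000 = 8; 8 != 9 -> empty
(10,11): col outside [0, 10] -> not filled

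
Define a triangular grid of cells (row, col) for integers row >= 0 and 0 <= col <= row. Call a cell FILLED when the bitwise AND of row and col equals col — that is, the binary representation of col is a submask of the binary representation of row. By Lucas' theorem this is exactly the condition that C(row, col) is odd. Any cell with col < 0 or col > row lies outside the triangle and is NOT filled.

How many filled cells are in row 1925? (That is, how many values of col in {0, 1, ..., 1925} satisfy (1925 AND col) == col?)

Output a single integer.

1925 in binary = 11110000101
popcount(1925) = number of 1-bits in 11110000101 = 6
A col c satisfies (1925 AND c) == c iff every set bit of c is also set in 1925; each of the 6 set bits of 1925 can independently be on or off in c.
count = 2^6 = 64

Answer: 64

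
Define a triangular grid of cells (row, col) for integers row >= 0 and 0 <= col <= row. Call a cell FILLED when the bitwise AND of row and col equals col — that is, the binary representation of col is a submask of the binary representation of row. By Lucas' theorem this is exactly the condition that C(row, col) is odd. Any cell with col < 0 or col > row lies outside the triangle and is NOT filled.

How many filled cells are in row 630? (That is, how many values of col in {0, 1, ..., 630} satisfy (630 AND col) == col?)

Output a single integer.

630 in binary = 1001110110
popcount(630) = number of 1-bits in 1001110110 = 6
A col c satisfies (630 AND c) == c iff every set bit of c is also set in 630; each of the 6 set bits of 630 can independently be on or off in c.
count = 2^6 = 64

Answer: 64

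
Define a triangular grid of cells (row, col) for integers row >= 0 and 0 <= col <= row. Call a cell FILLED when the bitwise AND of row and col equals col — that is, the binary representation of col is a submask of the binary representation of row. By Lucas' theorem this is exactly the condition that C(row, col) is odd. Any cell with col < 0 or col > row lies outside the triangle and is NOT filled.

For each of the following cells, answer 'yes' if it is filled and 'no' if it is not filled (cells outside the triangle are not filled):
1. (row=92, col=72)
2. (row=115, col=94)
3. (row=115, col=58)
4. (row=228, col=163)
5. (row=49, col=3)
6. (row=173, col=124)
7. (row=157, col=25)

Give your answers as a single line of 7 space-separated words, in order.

Answer: yes no no no no no yes

Derivation:
(92,72): row=0b1011100, col=0b1001000, row AND col = 0b1001000 = 72; 72 == 72 -> filled
(115,94): row=0b1110011, col=0b1011110, row AND col = 0b1010010 = 82; 82 != 94 -> empty
(115,58): row=0b1110011, col=0b111010, row AND col = 0b110010 = 50; 50 != 58 -> empty
(228,163): row=0b11100100, col=0b10100011, row AND col = 0b10100000 = 160; 160 != 163 -> empty
(49,3): row=0b110001, col=0b11, row AND col = 0b1 = 1; 1 != 3 -> empty
(173,124): row=0b10101101, col=0b1111100, row AND col = 0b101100 = 44; 44 != 124 -> empty
(157,25): row=0b10011101, col=0b11001, row AND col = 0b11001 = 25; 25 == 25 -> filled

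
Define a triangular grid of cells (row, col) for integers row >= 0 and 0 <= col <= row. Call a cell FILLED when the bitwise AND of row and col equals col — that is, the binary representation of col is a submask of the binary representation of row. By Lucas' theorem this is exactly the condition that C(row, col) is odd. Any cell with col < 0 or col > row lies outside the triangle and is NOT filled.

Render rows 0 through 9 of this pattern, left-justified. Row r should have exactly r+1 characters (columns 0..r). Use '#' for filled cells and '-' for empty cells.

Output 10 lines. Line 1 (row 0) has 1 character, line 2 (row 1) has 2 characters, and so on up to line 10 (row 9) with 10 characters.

Answer: #
##
#-#
####
#---#
##--##
#-#-#-#
########
#-------#
##------##

Derivation:
r0=0: #
r1=1: ##
r2=10: #-#
r3=11: ####
r4=100: #---#
r5=101: ##--##
r6=110: #-#-#-#
r7=111: ########
r8=1000: #-------#
r9=1001: ##------##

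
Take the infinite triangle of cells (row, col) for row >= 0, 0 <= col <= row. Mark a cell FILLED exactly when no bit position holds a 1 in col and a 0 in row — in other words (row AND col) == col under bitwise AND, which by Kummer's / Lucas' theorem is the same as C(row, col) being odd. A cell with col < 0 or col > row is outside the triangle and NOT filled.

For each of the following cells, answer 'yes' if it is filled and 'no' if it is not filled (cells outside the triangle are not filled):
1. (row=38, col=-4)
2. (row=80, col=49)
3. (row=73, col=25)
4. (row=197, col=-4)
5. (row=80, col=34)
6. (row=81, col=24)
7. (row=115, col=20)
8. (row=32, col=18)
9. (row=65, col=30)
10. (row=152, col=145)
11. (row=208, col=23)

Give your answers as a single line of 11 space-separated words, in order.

Answer: no no no no no no no no no no no

Derivation:
(38,-4): col outside [0, 38] -> not filled
(80,49): row=0b1010000, col=0b110001, row AND col = 0b10000 = 16; 16 != 49 -> empty
(73,25): row=0b1001001, col=0b11001, row AND col = 0b1001 = 9; 9 != 25 -> empty
(197,-4): col outside [0, 197] -> not filled
(80,34): row=0b1010000, col=0b100010, row AND col = 0b0 = 0; 0 != 34 -> empty
(81,24): row=0b1010001, col=0b11000, row AND col = 0b10000 = 16; 16 != 24 -> empty
(115,20): row=0b1110011, col=0b10100, row AND col = 0b10000 = 16; 16 != 20 -> empty
(32,18): row=0b100000, col=0b10010, row AND col = 0b0 = 0; 0 != 18 -> empty
(65,30): row=0b1000001, col=0b11110, row AND col = 0b0 = 0; 0 != 30 -> empty
(152,145): row=0b10011000, col=0b10010001, row AND col = 0b10010000 = 144; 144 != 145 -> empty
(208,23): row=0b11010000, col=0b10111, row AND col = 0b10000 = 16; 16 != 23 -> empty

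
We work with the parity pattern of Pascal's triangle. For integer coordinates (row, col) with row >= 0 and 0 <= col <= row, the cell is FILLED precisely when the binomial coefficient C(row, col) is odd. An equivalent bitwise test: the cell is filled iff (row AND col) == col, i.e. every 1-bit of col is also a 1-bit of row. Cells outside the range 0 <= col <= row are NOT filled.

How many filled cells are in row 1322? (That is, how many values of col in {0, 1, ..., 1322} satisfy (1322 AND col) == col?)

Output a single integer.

Answer: 32

Derivation:
1322 in binary = 10100101010
popcount(1322) = number of 1-bits in 10100101010 = 5
A col c satisfies (1322 AND c) == c iff every set bit of c is also set in 1322; each of the 5 set bits of 1322 can independently be on or off in c.
count = 2^5 = 32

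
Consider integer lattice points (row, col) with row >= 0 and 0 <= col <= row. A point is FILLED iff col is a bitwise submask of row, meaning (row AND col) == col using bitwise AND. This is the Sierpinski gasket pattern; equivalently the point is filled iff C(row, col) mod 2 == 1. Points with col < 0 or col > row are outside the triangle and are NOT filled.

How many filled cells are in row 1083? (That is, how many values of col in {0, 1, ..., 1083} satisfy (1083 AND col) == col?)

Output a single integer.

Answer: 64

Derivation:
1083 in binary = 10000111011
popcount(1083) = number of 1-bits in 10000111011 = 6
A col c satisfies (1083 AND c) == c iff every set bit of c is also set in 1083; each of the 6 set bits of 1083 can independently be on or off in c.
count = 2^6 = 64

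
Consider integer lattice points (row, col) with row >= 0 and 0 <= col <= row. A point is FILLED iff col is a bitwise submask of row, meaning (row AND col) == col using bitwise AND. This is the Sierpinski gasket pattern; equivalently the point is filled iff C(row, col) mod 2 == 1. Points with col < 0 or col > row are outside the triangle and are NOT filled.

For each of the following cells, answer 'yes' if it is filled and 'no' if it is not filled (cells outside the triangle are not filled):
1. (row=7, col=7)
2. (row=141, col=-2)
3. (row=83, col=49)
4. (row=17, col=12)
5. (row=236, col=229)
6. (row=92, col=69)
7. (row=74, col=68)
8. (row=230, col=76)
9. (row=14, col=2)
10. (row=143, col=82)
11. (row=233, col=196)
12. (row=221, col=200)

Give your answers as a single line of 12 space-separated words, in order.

Answer: yes no no no no no no no yes no no yes

Derivation:
(7,7): row=0b111, col=0b111, row AND col = 0b111 = 7; 7 == 7 -> filled
(141,-2): col outside [0, 141] -> not filled
(83,49): row=0b1010011, col=0b110001, row AND col = 0b10001 = 17; 17 != 49 -> empty
(17,12): row=0b10001, col=0b1100, row AND col = 0b0 = 0; 0 != 12 -> empty
(236,229): row=0b11101100, col=0b11100101, row AND col = 0b11100100 = 228; 228 != 229 -> empty
(92,69): row=0b1011100, col=0b1000101, row AND col = 0b1000100 = 68; 68 != 69 -> empty
(74,68): row=0b1001010, col=0b1000100, row AND col = 0b1000000 = 64; 64 != 68 -> empty
(230,76): row=0b11100110, col=0b1001100, row AND col = 0b1000100 = 68; 68 != 76 -> empty
(14,2): row=0b1110, col=0b10, row AND col = 0b10 = 2; 2 == 2 -> filled
(143,82): row=0b10001111, col=0b1010010, row AND col = 0b10 = 2; 2 != 82 -> empty
(233,196): row=0b11101001, col=0b11000100, row AND col = 0b11000000 = 192; 192 != 196 -> empty
(221,200): row=0b11011101, col=0b11001000, row AND col = 0b11001000 = 200; 200 == 200 -> filled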